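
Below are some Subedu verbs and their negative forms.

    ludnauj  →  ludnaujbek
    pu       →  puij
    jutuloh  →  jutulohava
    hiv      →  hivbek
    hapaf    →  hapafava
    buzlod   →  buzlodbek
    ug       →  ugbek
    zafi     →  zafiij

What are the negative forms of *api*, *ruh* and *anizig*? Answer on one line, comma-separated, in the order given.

apiij, ruhava, anizigbek

The pattern is voicing of the final sound: -ava when the stem ends in a voiceless consonant (*jutuloh*, *hapaf*); -bek when the stem ends in a voiced consonant (*ludnauj*, *hiv*, *buzlod*, *ug*); -ij when the stem ends in a vowel (*pu*, *zafi*).
*api*: final sound = /i/, a vowel → -ij → *apiij*.
Since the final sound of *ruh* is /h/ (a voiceless consonant), it takes -ava, giving *ruhava*.
Since the final sound of *anizig* is /g/ (a voiced consonant), it takes -bek, giving *anizigbek*.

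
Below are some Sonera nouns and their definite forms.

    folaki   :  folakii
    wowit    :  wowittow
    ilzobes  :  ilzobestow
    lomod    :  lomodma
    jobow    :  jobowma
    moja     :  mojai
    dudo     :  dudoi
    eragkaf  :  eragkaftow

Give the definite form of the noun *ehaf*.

The pattern is voicing of the final sound: -tow when the stem ends in a voiceless consonant (*wowit*, *ilzobes*, *eragkaf*); -ma when the stem ends in a voiced consonant (*lomod*, *jobow*); -i when the stem ends in a vowel (*folaki*, *moja*, *dudo*).
Since the final sound of *ehaf* is /f/ (a voiceless consonant), it takes -tow, giving *ehaftow*.

ehaftow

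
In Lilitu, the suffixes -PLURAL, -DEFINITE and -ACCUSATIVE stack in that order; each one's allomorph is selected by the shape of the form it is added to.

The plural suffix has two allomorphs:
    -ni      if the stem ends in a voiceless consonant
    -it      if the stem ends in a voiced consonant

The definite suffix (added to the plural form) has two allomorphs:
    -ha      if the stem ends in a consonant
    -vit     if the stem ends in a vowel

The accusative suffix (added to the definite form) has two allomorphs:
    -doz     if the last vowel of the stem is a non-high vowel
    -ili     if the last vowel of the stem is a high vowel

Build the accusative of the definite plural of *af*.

afnivitili

*af* — final consonant /f/ (voiceless) → -ni → *afni*.
Since the final sound of the plural form *afni* is /i/ (a vowel), it takes -vit, giving *afnivit*.
The last vowel of the definite form *afnivit* is /i/, which is a high vowel, so the accusative suffix is -ili, giving *afnivitili*.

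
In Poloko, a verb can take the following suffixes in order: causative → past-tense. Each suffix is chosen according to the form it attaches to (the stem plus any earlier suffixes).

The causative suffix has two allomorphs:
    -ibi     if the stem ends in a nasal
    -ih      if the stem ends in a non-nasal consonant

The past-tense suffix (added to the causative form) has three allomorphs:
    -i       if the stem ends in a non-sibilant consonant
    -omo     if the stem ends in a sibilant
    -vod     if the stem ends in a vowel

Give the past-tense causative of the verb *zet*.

zetihi

*zet*: final consonant = /t/, non-nasal → -ih → *zetih*.
The final sound of the causative form *zetih* is /h/, which is a non-sibilant consonant, so the past-tense suffix is -i, giving *zetihi*.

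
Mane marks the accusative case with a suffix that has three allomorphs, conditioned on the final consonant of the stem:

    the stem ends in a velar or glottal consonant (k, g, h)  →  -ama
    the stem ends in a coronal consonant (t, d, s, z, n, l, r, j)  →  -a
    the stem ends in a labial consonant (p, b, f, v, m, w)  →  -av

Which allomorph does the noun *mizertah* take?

*mizertah* — final consonant /h/ (velar/glottal) → -ama.

-ama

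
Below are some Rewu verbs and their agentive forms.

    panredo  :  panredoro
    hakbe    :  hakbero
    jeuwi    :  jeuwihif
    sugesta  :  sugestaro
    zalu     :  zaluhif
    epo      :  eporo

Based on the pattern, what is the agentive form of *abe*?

Looking at the last vowel of each stem: -hif when the last vowel of the stem is a high vowel (*jeuwi*, *zalu*); -ro when the last vowel of the stem is a non-high vowel (*panredo*, *hakbe*, *sugesta*, *epo*).
Since the last vowel of *abe* is /e/ (a non-high vowel), it takes -ro, giving *abero*.

abero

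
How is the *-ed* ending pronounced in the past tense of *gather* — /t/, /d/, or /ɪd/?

The stem *gather* ends in a voiced sound other than /d/.
The -ed suffix is realized as /ɪd/ after /t, d/; as /t/ after other voiceless consonants; and as /d/ after other voiced sounds.
So -ed on *gather* is pronounced /d/.

/d/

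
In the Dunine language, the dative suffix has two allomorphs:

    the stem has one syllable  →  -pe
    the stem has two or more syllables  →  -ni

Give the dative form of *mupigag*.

mupigagni

*mupigag* (3 syllables) → -ni → *mupigagni*.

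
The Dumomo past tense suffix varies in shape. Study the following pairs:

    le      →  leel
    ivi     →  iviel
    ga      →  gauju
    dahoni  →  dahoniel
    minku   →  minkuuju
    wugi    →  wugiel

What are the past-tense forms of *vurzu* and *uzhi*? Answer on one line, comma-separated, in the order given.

vurzuuju, uzhiel

The alternation tracks the last vowel of the stem — -el when the last vowel of the stem is a front vowel (*le*, *ivi*, *dahoni*, *wugi*); -uju when the last vowel of the stem is a back vowel (*ga*, *minku*).
The last vowel of *vurzu* is /u/, which is a back vowel, so the suffix is -uju, giving *vurzuuju*.
Since the last vowel of *uzhi* is /i/ (a front vowel), it takes -el, giving *uzhiel*.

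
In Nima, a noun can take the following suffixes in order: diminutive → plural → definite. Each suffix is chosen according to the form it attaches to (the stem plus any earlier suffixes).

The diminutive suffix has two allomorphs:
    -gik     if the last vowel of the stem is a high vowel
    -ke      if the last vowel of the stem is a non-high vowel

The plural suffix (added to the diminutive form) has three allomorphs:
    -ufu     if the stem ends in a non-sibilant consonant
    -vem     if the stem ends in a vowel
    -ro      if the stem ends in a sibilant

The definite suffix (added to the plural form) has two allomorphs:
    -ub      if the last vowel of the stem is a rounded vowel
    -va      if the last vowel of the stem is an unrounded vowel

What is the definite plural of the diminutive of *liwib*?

*liwib*: last vowel = /i/, a high vowel → -gik → *liwibgik*.
The diminutive form *liwibgik* — final sound /k/ (a non-sibilant consonant) → -ufu → *liwibgikufu*.
The last vowel of the plural form *liwibgikufu* is /u/, which is a rounded vowel, so the definite suffix is -ub, giving *liwibgikufuub*.

liwibgikufuub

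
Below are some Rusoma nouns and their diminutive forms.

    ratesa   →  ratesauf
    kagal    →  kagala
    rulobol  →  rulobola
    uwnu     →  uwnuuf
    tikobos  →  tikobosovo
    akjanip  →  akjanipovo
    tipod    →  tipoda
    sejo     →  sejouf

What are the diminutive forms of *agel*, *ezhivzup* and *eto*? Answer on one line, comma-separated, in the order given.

agela, ezhivzupovo, etouf

The pattern is voicing of the final sound: -ovo when the stem ends in a voiceless consonant (*tikobos*, *akjanip*); -a when the stem ends in a voiced consonant (*kagal*, *rulobol*, *tipod*); -uf when the stem ends in a vowel (*ratesa*, *uwnu*, *sejo*).
*agel* — final sound /l/ (a voiced consonant) → -a → *agela*.
*ezhivzup* — final sound /p/ (a voiceless consonant) → -ovo → *ezhivzupovo*.
The final sound of *eto* is /o/, which is a vowel, so the suffix is -uf, giving *etouf*.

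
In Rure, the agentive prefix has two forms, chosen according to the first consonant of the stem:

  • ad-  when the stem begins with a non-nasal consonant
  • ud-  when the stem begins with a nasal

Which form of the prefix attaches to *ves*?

The first consonant of *ves* is /v/, which is non-nasal, so the prefix is ad-.

ad-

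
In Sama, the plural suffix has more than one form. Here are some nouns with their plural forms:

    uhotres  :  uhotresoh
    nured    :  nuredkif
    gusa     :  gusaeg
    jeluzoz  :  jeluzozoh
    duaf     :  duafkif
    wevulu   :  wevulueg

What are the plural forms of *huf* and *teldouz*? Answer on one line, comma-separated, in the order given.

hufkif, teldouzoh

The suffix is conditioned by the final sound: -oh when the stem ends in a sibilant (*uhotres*, *jeluzoz*); -kif when the stem ends in a non-sibilant consonant (*nured*, *duaf*); -eg when the stem ends in a vowel (*gusa*, *wevulu*).
*huf*: final sound = /f/, a non-sibilant consonant → -kif → *hufkif*.
*teldouz*: final sound = /z/, a sibilant → -oh → *teldouzoh*.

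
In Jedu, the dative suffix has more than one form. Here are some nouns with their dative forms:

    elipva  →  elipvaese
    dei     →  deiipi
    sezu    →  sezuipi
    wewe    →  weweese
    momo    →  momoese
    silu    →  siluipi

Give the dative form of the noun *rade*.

radeese

The pattern is height harmony: -ipi when the last vowel of the stem is a high vowel (*dei*, *sezu*, *silu*); -ese when the last vowel of the stem is a non-high vowel (*elipva*, *wewe*, *momo*).
The last vowel of *rade* is /e/, which is a non-high vowel, so the suffix is -ese, giving *radeese*.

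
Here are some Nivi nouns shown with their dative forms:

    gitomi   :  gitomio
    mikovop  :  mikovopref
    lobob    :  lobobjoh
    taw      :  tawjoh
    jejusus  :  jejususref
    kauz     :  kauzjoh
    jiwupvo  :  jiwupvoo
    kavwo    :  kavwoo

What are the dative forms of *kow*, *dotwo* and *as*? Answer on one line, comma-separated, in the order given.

The pattern is voicing of the final sound: -ref when the stem ends in a voiceless consonant (*mikovop*, *jejusus*); -joh when the stem ends in a voiced consonant (*lobob*, *taw*, *kauz*); -o when the stem ends in a vowel (*gitomi*, *jiwupvo*, *kavwo*).
The final sound of *kow* is /w/, which is a voiced consonant, so the suffix is -joh, giving *kowjoh*.
Since the final sound of *dotwo* is /o/ (a vowel), it takes -o, giving *dotwoo*.
The final sound of *as* is /s/, which is a voiceless consonant, so the suffix is -ref, giving *asref*.

kowjoh, dotwoo, asref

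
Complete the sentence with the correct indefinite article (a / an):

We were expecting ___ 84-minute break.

The indefinite article is chosen by the initial *sound* of the following word, not its spelling.
The number *84* is spoken "eighty-…", beginning with /ˈeɪti/ — a vowel sound.
So the article is *an*: We were expecting an 84-minute break.

an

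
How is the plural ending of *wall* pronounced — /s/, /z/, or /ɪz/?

The stem *wall* ends in a voiced non-sibilant sound.
The plural suffix surfaces as /ɪz/ after sibilants, /s/ after other voiceless consonants, and /z/ after other voiced sounds.
So the plural -s on *wall* is pronounced /z/.

/z/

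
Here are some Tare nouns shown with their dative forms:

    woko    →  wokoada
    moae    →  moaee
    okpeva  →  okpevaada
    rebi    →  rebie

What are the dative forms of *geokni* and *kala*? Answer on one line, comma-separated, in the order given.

The alternation tracks the last vowel of the stem — -e when the last vowel of the stem is a front vowel (*moae*, *rebi*); -ada when the last vowel of the stem is a back vowel (*woko*, *okpeva*).
*geokni*: last vowel = /i/, a front vowel → -e → *geoknie*.
The last vowel of *kala* is /a/, which is a back vowel, so the suffix is -ada, giving *kalaada*.

geoknie, kalaada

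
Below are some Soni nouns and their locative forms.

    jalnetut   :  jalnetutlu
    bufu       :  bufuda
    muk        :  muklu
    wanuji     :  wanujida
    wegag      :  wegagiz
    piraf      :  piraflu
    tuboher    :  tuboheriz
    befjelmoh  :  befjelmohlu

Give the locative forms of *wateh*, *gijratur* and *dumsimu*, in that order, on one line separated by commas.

Looking at the final sound of each stem: -lu when the stem ends in a voiceless consonant (*jalnetut*, *muk*, *piraf*, *befjelmoh*); -iz when the stem ends in a voiced consonant (*wegag*, *tuboher*); -da when the stem ends in a vowel (*bufu*, *wanuji*).
The final sound of *wateh* is /h/, which is a voiceless consonant, so the suffix is -lu, giving *watehlu*.
*gijratur*: final sound = /r/, a voiced consonant → -iz → *gijraturiz*.
*dumsimu* — final sound /u/ (a vowel) → -da → *dumsimuda*.

watehlu, gijraturiz, dumsimuda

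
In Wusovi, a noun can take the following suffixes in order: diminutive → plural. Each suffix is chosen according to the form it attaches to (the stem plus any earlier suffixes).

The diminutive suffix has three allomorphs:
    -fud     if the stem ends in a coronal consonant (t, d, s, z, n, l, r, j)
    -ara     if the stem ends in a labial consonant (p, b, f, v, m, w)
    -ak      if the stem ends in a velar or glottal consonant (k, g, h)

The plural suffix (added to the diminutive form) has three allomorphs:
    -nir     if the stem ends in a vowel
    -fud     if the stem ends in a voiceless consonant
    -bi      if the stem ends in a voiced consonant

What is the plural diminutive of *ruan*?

The final consonant of *ruan* is /n/, which is coronal, so the diminutive suffix is -fud, giving *ruanfud*.
Since the final sound of the diminutive form *ruanfud* is /d/ (a voiced consonant), it takes -bi, giving *ruanfudbi*.

ruanfudbi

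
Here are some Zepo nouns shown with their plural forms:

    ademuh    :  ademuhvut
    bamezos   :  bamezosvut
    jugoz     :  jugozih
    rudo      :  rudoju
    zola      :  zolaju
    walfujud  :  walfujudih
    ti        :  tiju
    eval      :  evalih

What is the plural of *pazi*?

The suffix is conditioned by the final sound: -vut when the stem ends in a voiceless consonant (*ademuh*, *bamezos*); -ih when the stem ends in a voiced consonant (*jugoz*, *walfujud*, *eval*); -ju when the stem ends in a vowel (*rudo*, *zola*, *ti*).
The final sound of *pazi* is /i/, which is a vowel, so the suffix is -ju, giving *paziju*.

paziju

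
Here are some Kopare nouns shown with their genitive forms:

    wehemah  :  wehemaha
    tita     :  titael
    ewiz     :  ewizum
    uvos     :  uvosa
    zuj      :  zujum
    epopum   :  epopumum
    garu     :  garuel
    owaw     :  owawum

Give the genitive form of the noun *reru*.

The suffix is conditioned by the final sound: -a when the stem ends in a voiceless consonant (*wehemah*, *uvos*); -um when the stem ends in a voiced consonant (*ewiz*, *zuj*, *epopum*, *owaw*); -el when the stem ends in a vowel (*tita*, *garu*).
*reru* — final sound /u/ (a vowel) → -el → *reruel*.

reruel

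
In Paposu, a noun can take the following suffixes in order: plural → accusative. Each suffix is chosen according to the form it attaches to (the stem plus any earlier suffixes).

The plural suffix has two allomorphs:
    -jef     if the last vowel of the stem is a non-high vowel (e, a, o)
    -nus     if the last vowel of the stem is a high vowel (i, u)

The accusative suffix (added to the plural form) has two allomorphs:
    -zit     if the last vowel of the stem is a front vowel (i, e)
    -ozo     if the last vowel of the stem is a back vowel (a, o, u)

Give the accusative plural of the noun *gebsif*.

gebsifnusozo

*gebsif*: last vowel = /i/, a high vowel → -nus → *gebsifnus*.
Since the last vowel of the plural form *gebsifnus* is /u/ (a back vowel), it takes -ozo, giving *gebsifnusozo*.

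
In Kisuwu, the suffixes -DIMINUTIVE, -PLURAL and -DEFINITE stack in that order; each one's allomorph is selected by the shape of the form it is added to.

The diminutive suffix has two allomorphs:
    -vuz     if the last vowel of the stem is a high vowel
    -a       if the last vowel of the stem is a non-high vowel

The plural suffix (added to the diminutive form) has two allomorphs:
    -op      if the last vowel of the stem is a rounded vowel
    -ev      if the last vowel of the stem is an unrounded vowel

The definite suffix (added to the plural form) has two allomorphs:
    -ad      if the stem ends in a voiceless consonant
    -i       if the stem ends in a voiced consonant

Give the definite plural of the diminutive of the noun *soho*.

The last vowel of *soho* is /o/, which is a non-high vowel, so the diminutive suffix is -a, giving *sohoa*.
The diminutive form *sohoa*: last vowel = /a/, an unrounded vowel → -ev → *sohoaev*.
The plural form *sohoaev* — final consonant /v/ (voiced) → -i → *sohoaevi*.

sohoaevi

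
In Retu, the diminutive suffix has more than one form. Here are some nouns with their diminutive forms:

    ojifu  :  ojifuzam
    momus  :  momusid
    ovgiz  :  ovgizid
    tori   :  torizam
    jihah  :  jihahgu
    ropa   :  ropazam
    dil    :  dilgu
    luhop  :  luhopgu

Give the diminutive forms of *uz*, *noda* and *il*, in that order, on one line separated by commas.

The alternation tracks the final sound of the stem — -id when the stem ends in a sibilant (*momus*, *ovgiz*); -gu when the stem ends in a non-sibilant consonant (*jihah*, *dil*, *luhop*); -zam when the stem ends in a vowel (*ojifu*, *tori*, *ropa*).
*uz* — final sound /z/ (a sibilant) → -id → *uzid*.
Since the final sound of *noda* is /a/ (a vowel), it takes -zam, giving *nodazam*.
Since the final sound of *il* is /l/ (a non-sibilant consonant), it takes -gu, giving *ilgu*.

uzid, nodazam, ilgu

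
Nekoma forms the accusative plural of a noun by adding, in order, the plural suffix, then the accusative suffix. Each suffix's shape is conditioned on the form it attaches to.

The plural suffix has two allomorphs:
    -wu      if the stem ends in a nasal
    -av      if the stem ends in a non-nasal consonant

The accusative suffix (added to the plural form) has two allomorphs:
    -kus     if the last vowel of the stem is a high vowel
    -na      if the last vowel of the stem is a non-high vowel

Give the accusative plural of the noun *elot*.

The final consonant of *elot* is /t/, which is non-nasal, so the plural suffix is -av, giving *elotav*.
The plural form *elotav* — last vowel /a/ (a non-high vowel) → -na → *elotavna*.

elotavna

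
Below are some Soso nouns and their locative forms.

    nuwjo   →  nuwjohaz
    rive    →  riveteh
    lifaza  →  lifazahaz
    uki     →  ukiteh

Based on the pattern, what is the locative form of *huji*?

The suffix is conditioned by the last vowel: -teh when the last vowel of the stem is a front vowel (*rive*, *uki*); -haz when the last vowel of the stem is a back vowel (*nuwjo*, *lifaza*).
Since the last vowel of *huji* is /i/ (a front vowel), it takes -teh, giving *hujiteh*.

hujiteh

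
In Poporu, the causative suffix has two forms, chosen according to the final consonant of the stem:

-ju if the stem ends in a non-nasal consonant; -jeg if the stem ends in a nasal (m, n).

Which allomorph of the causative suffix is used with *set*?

-ju

*set*: final consonant = /t/, non-nasal → -ju.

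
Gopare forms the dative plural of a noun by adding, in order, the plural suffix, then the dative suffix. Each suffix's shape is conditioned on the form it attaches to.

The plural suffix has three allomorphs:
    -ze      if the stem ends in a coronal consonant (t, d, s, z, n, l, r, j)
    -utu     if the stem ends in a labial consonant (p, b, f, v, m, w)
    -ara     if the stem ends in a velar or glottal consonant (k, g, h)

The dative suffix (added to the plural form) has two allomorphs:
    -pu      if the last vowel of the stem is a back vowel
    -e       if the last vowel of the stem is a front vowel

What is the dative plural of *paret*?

paretzee

The final consonant of *paret* is /t/, which is coronal, so the plural suffix is -ze, giving *paretze*.
The plural form *paretze* — last vowel /e/ (a front vowel) → -e → *paretzee*.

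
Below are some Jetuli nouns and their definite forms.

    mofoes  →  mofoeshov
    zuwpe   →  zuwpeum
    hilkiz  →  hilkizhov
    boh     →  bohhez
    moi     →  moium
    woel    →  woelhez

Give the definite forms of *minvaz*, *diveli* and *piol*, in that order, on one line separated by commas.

The suffix is conditioned by the final sound: -hov when the stem ends in a sibilant (*mofoes*, *hilkiz*); -hez when the stem ends in a non-sibilant consonant (*boh*, *woel*); -um when the stem ends in a vowel (*zuwpe*, *moi*).
*minvaz*: final sound = /z/, a sibilant → -hov → *minvazhov*.
The final sound of *diveli* is /i/, which is a vowel, so the suffix is -um, giving *divelium*.
*piol*: final sound = /l/, a non-sibilant consonant → -hez → *piolhez*.

minvazhov, divelium, piolhez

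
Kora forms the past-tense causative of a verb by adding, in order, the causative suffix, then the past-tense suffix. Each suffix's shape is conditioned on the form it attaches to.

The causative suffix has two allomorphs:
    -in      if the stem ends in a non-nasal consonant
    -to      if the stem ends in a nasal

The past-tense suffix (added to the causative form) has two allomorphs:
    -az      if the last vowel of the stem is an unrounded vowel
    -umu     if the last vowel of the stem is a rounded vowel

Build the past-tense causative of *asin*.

*asin*: final consonant = /n/, a nasal → -to → *asinto*.
The causative form *asinto* — last vowel /o/ (a rounded vowel) → -umu → *asintoumu*.

asintoumu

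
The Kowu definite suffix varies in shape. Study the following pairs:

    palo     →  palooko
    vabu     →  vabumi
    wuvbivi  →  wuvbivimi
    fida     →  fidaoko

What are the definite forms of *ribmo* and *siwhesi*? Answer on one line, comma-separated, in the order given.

ribmooko, siwhesimi

The pattern is height harmony: -mi when the last vowel of the stem is a high vowel (*vabu*, *wuvbivi*); -oko when the last vowel of the stem is a non-high vowel (*palo*, *fida*).
*ribmo* — last vowel /o/ (a non-high vowel) → -oko → *ribmooko*.
*siwhesi*: last vowel = /i/, a high vowel → -mi → *siwhesimi*.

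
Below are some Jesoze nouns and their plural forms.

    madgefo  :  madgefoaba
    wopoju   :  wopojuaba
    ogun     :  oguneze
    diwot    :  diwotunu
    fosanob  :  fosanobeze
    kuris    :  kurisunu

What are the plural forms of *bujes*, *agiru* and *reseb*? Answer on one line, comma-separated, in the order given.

bujesunu, agiruaba, resebeze

The alternation tracks the final sound of the stem — -unu when the stem ends in a voiceless consonant (*diwot*, *kuris*); -eze when the stem ends in a voiced consonant (*ogun*, *fosanob*); -aba when the stem ends in a vowel (*madgefo*, *wopoju*).
Since the final sound of *bujes* is /s/ (a voiceless consonant), it takes -unu, giving *bujesunu*.
The final sound of *agiru* is /u/, which is a vowel, so the suffix is -aba, giving *agiruaba*.
Since the final sound of *reseb* is /b/ (a voiced consonant), it takes -eze, giving *resebeze*.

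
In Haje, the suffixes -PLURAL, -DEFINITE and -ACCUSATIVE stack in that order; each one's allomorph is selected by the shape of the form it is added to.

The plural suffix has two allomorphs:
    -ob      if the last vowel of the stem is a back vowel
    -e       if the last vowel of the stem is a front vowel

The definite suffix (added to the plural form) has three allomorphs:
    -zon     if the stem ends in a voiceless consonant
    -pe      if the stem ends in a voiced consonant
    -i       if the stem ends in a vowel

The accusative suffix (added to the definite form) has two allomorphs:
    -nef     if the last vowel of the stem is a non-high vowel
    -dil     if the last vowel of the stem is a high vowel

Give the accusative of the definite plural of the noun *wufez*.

*wufez* — last vowel /e/ (a front vowel) → -e → *wufeze*.
The plural form *wufeze* — final sound /e/ (a vowel) → -i → *wufezei*.
The definite form *wufezei*: last vowel = /i/, a high vowel → -dil → *wufezeidil*.

wufezeidil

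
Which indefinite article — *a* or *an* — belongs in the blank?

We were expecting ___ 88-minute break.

an

The indefinite article is chosen by the initial *sound* of the following word, not its spelling.
The number *88* is spoken "eighty-…", beginning with /ˈeɪti/ — a vowel sound.
So the article is *an*: We were expecting an 88-minute break.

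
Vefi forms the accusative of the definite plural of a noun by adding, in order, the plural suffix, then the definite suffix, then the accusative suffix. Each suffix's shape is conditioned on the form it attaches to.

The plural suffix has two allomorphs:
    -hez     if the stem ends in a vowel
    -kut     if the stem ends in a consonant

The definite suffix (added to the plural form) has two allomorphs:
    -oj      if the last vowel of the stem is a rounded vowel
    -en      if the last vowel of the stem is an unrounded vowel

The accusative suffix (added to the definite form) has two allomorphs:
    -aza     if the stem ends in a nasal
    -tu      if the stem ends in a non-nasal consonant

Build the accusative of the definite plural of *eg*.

egkutojtu

The final sound of *eg* is /g/, which is a consonant, so the plural suffix is -kut, giving *egkut*.
The last vowel of the plural form *egkut* is /u/, which is a rounded vowel, so the definite suffix is -oj, giving *egkutoj*.
The definite form *egkutoj* — final consonant /j/ (non-nasal) → -tu → *egkutojtu*.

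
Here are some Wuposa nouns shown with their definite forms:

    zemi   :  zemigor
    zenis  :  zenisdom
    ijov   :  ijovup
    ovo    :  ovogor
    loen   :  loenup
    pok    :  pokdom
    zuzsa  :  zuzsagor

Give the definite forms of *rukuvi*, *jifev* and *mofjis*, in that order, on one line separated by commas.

The pattern is voicing of the final sound: -dom when the stem ends in a voiceless consonant (*zenis*, *pok*); -up when the stem ends in a voiced consonant (*ijov*, *loen*); -gor when the stem ends in a vowel (*zemi*, *ovo*, *zuzsa*).
Since the final sound of *rukuvi* is /i/ (a vowel), it takes -gor, giving *rukuvigor*.
*jifev*: final sound = /v/, a voiced consonant → -up → *jifevup*.
*mofjis* — final sound /s/ (a voiceless consonant) → -dom → *mofjisdom*.

rukuvigor, jifevup, mofjisdom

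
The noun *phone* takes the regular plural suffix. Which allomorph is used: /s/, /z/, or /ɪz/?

The stem *phone* ends in a voiced non-sibilant sound.
The plural suffix surfaces as /ɪz/ after sibilants, /s/ after other voiceless consonants, and /z/ after other voiced sounds.
So the plural -s on *phone* is pronounced /z/.

/z/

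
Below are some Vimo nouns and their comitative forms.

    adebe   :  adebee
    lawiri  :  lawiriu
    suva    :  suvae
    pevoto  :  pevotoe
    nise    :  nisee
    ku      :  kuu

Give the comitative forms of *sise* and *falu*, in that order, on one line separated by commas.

Looking at the last vowel of each stem: -u when the last vowel of the stem is a high vowel (*lawiri*, *ku*); -e when the last vowel of the stem is a non-high vowel (*adebe*, *suva*, *pevoto*, *nise*).
*sise*: last vowel = /e/, a non-high vowel → -e → *sisee*.
The last vowel of *falu* is /u/, which is a high vowel, so the suffix is -u, giving *faluu*.

sisee, faluu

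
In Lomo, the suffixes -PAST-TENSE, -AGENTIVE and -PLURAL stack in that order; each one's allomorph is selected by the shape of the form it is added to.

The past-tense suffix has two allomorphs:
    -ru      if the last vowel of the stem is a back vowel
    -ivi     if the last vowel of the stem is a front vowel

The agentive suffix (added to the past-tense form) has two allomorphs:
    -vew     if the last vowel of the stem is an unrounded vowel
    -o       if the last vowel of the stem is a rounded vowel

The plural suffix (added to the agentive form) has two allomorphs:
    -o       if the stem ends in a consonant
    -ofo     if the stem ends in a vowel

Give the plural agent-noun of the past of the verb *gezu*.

gezuruoofo

*gezu*: last vowel = /u/, a back vowel → -ru → *gezuru*.
The past-tense form *gezuru*: last vowel = /u/, a rounded vowel → -o → *gezuruo*.
The agentive form *gezuruo* — final sound /o/ (a vowel) → -ofo → *gezuruoofo*.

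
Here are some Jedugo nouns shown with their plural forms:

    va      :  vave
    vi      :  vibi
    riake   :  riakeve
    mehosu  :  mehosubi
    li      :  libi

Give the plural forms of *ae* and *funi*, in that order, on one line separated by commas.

The alternation tracks the last vowel of the stem — -bi when the last vowel of the stem is a high vowel (*vi*, *mehosu*, *li*); -ve when the last vowel of the stem is a non-high vowel (*va*, *riake*).
The last vowel of *ae* is /e/, which is a non-high vowel, so the suffix is -ve, giving *aeve*.
*funi* — last vowel /i/ (a high vowel) → -bi → *funibi*.

aeve, funibi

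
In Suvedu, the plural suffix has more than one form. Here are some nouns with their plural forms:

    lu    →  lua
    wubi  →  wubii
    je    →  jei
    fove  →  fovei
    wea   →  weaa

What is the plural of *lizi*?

lizii

The suffix is conditioned by the last vowel: -i when the last vowel of the stem is a front vowel (*wubi*, *je*, *fove*); -a when the last vowel of the stem is a back vowel (*lu*, *wea*).
The last vowel of *lizi* is /i/, which is a front vowel, so the suffix is -i, giving *lizii*.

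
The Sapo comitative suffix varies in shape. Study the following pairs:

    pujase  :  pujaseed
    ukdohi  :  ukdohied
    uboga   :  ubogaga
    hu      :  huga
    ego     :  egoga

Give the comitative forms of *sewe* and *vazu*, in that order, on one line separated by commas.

Looking at the last vowel of each stem: -ed when the last vowel of the stem is a front vowel (*pujase*, *ukdohi*); -ga when the last vowel of the stem is a back vowel (*uboga*, *hu*, *ego*).
Since the last vowel of *sewe* is /e/ (a front vowel), it takes -ed, giving *seweed*.
Since the last vowel of *vazu* is /u/ (a back vowel), it takes -ga, giving *vazuga*.

seweed, vazuga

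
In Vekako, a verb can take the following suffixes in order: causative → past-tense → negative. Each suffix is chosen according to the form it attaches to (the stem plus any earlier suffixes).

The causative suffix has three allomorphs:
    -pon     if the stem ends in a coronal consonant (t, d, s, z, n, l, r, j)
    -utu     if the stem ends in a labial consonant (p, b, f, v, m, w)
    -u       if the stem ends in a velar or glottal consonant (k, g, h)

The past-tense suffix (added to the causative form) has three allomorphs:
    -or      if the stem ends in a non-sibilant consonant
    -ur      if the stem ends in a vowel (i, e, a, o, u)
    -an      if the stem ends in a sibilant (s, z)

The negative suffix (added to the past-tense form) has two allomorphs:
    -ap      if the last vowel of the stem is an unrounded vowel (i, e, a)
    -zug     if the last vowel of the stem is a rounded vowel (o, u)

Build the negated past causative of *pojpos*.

pojposponorzug

Since the final consonant of *pojpos* is /s/ (coronal), it takes -pon, giving *pojpospon*.
The final sound of the causative form *pojpospon* is /n/, which is a non-sibilant consonant, so the past-tense suffix is -or, giving *pojposponor*.
Since the last vowel of the past-tense form *pojposponor* is /o/ (a rounded vowel), it takes -zug, giving *pojposponorzug*.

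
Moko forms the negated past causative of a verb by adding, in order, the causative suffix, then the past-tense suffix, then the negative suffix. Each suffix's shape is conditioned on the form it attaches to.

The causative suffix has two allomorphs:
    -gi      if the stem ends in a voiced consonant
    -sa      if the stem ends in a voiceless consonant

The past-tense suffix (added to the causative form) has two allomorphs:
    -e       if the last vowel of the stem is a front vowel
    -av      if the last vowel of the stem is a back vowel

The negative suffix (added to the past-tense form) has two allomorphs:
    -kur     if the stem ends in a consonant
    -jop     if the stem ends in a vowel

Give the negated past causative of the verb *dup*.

*dup* — final consonant /p/ (voiceless) → -sa → *dupsa*.
The causative form *dupsa*: last vowel = /a/, a back vowel → -av → *dupsaav*.
The past-tense form *dupsaav*: final sound = /v/, a consonant → -kur → *dupsaavkur*.

dupsaavkur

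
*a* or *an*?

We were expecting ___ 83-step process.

The indefinite article is chosen by the initial *sound* of the following word, not its spelling.
The number *83* is spoken "eighty-…", beginning with /ˈeɪti/ — a vowel sound.
So the article is *an*: We were expecting an 83-step process.

an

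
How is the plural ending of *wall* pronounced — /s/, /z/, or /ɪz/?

The stem *wall* ends in a voiced non-sibilant sound.
The plural suffix surfaces as /ɪz/ after sibilants, /s/ after other voiceless consonants, and /z/ after other voiced sounds.
So the plural -s on *wall* is pronounced /z/.

/z/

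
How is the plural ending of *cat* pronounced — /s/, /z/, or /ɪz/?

The stem *cat* ends in a voiceless non-sibilant consonant.
The plural suffix surfaces as /ɪz/ after sibilants, /s/ after other voiceless consonants, and /z/ after other voiced sounds.
So the plural -s on *cat* is pronounced /s/.

/s/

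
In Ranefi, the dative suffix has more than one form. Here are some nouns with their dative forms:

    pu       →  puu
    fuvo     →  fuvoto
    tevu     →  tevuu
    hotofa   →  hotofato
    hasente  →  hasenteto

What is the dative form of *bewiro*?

The alternation tracks the last vowel of the stem — -u when the last vowel of the stem is a high vowel (*pu*, *tevu*); -to when the last vowel of the stem is a non-high vowel (*fuvo*, *hotofa*, *hasente*).
Since the last vowel of *bewiro* is /o/ (a non-high vowel), it takes -to, giving *bewiroto*.

bewiroto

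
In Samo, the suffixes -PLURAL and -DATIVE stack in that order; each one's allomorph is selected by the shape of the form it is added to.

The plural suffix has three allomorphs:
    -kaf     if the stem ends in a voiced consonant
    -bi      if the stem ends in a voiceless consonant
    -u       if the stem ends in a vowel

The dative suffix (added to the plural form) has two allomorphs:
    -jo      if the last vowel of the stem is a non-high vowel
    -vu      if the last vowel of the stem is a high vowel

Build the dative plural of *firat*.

firatbivu

*firat* — final sound /t/ (a voiceless consonant) → -bi → *firatbi*.
The plural form *firatbi*: last vowel = /i/, a high vowel → -vu → *firatbivu*.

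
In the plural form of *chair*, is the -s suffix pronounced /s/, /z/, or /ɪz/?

The stem *chair* ends in a voiced non-sibilant sound.
The plural suffix surfaces as /ɪz/ after sibilants, /s/ after other voiceless consonants, and /z/ after other voiced sounds.
So the plural -s on *chair* is pronounced /z/.

/z/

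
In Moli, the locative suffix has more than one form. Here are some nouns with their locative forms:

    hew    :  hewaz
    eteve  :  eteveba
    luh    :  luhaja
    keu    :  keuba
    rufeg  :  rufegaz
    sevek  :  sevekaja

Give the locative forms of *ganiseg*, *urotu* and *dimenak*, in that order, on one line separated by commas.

ganisegaz, urotuba, dimenakaja

Looking at the final sound of each stem: -aja when the stem ends in a voiceless consonant (*luh*, *sevek*); -az when the stem ends in a voiced consonant (*hew*, *rufeg*); -ba when the stem ends in a vowel (*eteve*, *keu*).
Since the final sound of *ganiseg* is /g/ (a voiced consonant), it takes -az, giving *ganisegaz*.
Since the final sound of *urotu* is /u/ (a vowel), it takes -ba, giving *urotuba*.
Since the final sound of *dimenak* is /k/ (a voiceless consonant), it takes -aja, giving *dimenakaja*.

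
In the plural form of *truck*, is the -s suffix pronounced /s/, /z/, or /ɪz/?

The stem *truck* ends in a voiceless non-sibilant consonant.
The plural suffix surfaces as /ɪz/ after sibilants, /s/ after other voiceless consonants, and /z/ after other voiced sounds.
So the plural -s on *truck* is pronounced /s/.

/s/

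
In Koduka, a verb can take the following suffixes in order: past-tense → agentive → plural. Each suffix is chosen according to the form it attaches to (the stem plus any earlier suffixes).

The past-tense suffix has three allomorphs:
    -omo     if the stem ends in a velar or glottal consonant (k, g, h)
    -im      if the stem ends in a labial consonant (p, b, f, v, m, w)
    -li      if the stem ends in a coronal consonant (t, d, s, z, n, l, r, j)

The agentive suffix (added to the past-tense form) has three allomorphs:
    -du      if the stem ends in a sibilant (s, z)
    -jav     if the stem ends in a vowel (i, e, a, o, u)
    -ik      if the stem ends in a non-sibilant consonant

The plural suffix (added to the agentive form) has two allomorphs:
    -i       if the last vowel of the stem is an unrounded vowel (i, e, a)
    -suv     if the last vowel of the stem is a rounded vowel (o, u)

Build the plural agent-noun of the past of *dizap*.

dizapimiki

*dizap*: final consonant = /p/, labial → -im → *dizapim*.
Since the final sound of the past-tense form *dizapim* is /m/ (a non-sibilant consonant), it takes -ik, giving *dizapimik*.
The agentive form *dizapimik* — last vowel /i/ (an unrounded vowel) → -i → *dizapimiki*.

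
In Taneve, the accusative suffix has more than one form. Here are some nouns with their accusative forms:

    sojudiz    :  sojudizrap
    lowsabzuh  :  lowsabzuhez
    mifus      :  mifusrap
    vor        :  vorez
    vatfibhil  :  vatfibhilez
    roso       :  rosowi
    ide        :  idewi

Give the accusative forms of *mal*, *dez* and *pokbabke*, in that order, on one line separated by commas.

malez, dezrap, pokbabkewi

Looking at the final sound of each stem: -rap when the stem ends in a sibilant (*sojudiz*, *mifus*); -ez when the stem ends in a non-sibilant consonant (*lowsabzuh*, *vor*, *vatfibhil*); -wi when the stem ends in a vowel (*roso*, *ide*).
Since the final sound of *mal* is /l/ (a non-sibilant consonant), it takes -ez, giving *malez*.
*dez*: final sound = /z/, a sibilant → -rap → *dezrap*.
*pokbabke* — final sound /e/ (a vowel) → -wi → *pokbabkewi*.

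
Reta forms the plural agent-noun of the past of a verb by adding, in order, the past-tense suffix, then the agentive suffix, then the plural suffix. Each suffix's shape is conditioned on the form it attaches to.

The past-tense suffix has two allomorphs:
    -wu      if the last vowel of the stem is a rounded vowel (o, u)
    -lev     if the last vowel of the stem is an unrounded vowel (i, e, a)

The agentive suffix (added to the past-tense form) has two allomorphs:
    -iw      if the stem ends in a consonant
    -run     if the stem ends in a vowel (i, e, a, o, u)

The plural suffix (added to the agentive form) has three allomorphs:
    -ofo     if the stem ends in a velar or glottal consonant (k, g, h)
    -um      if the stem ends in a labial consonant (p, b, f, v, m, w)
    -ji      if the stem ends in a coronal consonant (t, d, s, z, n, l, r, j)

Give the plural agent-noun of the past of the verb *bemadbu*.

bemadbuwurunji

*bemadbu* — last vowel /u/ (a rounded vowel) → -wu → *bemadbuwu*.
The final sound of the past-tense form *bemadbuwu* is /u/, which is a vowel, so the agentive suffix is -run, giving *bemadbuwurun*.
Since the final consonant of the agentive form *bemadbuwurun* is /n/ (coronal), it takes -ji, giving *bemadbuwurunji*.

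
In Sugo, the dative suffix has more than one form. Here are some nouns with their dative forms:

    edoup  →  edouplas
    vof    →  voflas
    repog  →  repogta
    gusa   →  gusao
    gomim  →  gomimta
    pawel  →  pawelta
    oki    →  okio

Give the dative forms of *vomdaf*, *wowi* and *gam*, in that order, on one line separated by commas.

vomdaflas, wowio, gamta

The alternation tracks the final sound of the stem — -las when the stem ends in a voiceless consonant (*edoup*, *vof*); -ta when the stem ends in a voiced consonant (*repog*, *gomim*, *pawel*); -o when the stem ends in a vowel (*gusa*, *oki*).
Since the final sound of *vomdaf* is /f/ (a voiceless consonant), it takes -las, giving *vomdaflas*.
The final sound of *wowi* is /i/, which is a vowel, so the suffix is -o, giving *wowio*.
The final sound of *gam* is /m/, which is a voiced consonant, so the suffix is -ta, giving *gamta*.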